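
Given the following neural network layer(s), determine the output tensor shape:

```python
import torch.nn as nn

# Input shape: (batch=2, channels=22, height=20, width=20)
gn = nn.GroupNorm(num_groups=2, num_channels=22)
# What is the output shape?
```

Input: (2, 22, 20, 20) -> Output: (2, 22, 20, 20)

Answer: (2, 22, 20, 20)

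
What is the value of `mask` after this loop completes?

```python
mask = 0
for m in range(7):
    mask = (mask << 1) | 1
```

Build 7 consecutive 1-bits: 0b1111111
`mask` takes the values: 0 → 1 → 3 → 7 → 15 → 31 → 63 → 127

Answer: 127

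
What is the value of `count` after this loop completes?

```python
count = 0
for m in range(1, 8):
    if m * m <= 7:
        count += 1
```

Count numbers where m² ≤ 7
`count` takes the values: 0 → 1 → 2

Answer: 2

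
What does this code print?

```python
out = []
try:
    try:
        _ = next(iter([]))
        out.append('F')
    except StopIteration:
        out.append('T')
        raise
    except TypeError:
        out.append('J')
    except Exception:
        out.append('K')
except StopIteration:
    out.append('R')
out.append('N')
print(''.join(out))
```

Execution trace: 'T' (inner except StopIteration) → 'R' (outer except StopIteration) → 'N' (after the try/except). Output: TRN

Answer: TRN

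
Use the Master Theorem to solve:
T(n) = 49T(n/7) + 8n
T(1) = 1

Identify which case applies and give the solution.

a=49, b=7, f(n)=8n. log_7(49) = 2. Since c=1 < 2, Case 1 applies: T(n) = Θ(n^log_b(a)) = O(n^2).

Answer: O(n^2) - Case 1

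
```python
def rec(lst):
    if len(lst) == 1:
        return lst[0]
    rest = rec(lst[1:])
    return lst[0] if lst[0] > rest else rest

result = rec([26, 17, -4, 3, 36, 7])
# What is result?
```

Recursive max over [26, 17, -4, 3, 36, 7] = 36

Answer: 36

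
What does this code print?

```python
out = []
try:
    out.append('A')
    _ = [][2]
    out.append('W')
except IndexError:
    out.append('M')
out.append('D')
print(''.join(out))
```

Execution trace: 'A' (try body) → 'M' (except IndexError) → 'D' (after the try/except). Output: AMD

Answer: AMD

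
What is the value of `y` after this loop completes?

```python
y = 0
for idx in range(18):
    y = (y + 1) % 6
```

Increment mod 6, 18 times = 0
`y` takes the values: 0 → 1 → 2 → 3 → 4 → 5 → 0 → 1 → 2 → 3 → 4 → 5 → 0 → 1 → 2 → 3 → 4 → 5 → 0

Answer: 0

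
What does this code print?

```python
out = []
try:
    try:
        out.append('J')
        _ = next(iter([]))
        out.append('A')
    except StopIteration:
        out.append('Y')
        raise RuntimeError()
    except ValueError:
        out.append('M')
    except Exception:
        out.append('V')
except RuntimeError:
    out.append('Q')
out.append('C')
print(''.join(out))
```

Execution trace: 'J' (inner try body) → 'Y' (inner except StopIteration) → 'Q' (outer except RuntimeError) → 'C' (after the try/except). Output: JYQC

Answer: JYQC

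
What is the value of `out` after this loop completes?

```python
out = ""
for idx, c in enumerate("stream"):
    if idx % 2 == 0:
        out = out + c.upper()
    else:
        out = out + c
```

Uppercase even positions in 'stream'
`out` takes the values: "" → "S" → "St" → "StR" → "StRe" → "StReA" → "StReAm"

Answer: "StReAm"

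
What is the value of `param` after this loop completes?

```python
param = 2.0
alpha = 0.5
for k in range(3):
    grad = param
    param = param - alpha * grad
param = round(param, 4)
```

Gradient descent: w = 2.0 * (1 - 0.5)^3
`param` takes the values: 2.0 → 1.0 → 0.5 → 0.25

Answer: 0.25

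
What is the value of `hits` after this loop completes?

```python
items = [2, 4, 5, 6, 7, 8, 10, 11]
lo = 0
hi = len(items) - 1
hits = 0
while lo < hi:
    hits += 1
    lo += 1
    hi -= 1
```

Iterations until pointers meet (list length 8)
`hits` takes the values: 0 → 1 → 2 → 3 → 4

Answer: 4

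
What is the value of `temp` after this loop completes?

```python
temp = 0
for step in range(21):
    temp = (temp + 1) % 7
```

Increment mod 7, 21 times = 0
`temp` takes the values: 0 → 1 → 2 → 3 → 4 → 5 → 6 → 0 → 1 → 2 → 3 → 4 → 5 → 6 → 0 → 1 → 2 → 3 → 4 → 5 → 6 → 0

Answer: 0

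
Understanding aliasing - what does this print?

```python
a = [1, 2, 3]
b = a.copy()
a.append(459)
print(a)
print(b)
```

Key concept: list.copy() creates independent copy.
Step by step:
`a = [1, 2, 3]` → a = [1, 2, 3]
`b = a.copy()` → b = [1, 2, 3]
`a.append(459)` → a = [1, 2, 3, 459]
`print(a)` → prints [1, 2, 3, 459]
`print(b)` → prints [1, 2, 3]

Answer:
[1, 2, 3, 459]
[1, 2, 3]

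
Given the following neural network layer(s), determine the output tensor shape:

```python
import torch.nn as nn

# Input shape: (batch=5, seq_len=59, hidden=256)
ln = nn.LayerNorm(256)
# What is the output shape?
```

Input: (5, 59, 256) -> Output: (5, 59, 256)

Answer: (5, 59, 256)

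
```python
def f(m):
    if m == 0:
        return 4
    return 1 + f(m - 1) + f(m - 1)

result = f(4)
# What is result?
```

f(m) = 1 + 2·f(m-1), f(0)=4. Closed form: (4+1)·2^4 - 1 = 79.

Answer: 79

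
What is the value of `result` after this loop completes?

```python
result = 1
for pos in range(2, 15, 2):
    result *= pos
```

Product of even numbers 2 to 14
`result` takes the values: 1 → 2 → 8 → 48 → 384 → 3840 → 46080 → 645120

Answer: 645120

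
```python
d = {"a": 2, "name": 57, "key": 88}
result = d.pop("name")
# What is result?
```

Trace:
`d = {"a": 2, "name": 57, "key": 88}` → d = {'a': 2, 'name': 57, 'key': 88}
`result = d.pop("name")` → d = {'a': 2, 'key': 88}; result = 57
So result = 57

Answer: 57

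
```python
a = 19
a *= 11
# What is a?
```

Trace:
`a = 19` → a = 19
`a *= 11` → a = 209
So a = 209

Answer: 209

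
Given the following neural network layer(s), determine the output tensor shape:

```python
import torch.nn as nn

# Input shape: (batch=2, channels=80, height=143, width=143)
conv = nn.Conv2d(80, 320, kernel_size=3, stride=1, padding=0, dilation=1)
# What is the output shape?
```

Input: (2, 80, 143, 143) -> Output: (2, 320, 141, 141)

Answer: (2, 320, 141, 141)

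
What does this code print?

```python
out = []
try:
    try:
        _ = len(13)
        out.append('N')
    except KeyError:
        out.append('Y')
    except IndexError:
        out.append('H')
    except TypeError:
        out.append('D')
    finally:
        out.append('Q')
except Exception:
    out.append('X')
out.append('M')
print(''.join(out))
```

Execution trace: 'D' (inner except TypeError) → 'Q' (inner finally) → 'M' (after the try/except). Output: DQM

Answer: DQM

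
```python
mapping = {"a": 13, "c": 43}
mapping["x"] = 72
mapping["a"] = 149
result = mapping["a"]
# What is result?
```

Trace:
`mapping = {"a": 13, "c": 43}` → mapping = {'a': 13, 'c': 43}
`mapping["x"] = 72` → mapping = {'a': 13, 'c': 43, 'x': 72}
`mapping["a"] = 149` → mapping = {'a': 149, 'c': 43, 'x': 72}
`result = mapping["a"]` → result = 149
So result = 149

Answer: 149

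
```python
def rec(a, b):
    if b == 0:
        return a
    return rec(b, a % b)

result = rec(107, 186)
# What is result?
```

rec(107, 186) -> rec(186, 107) -> rec(107, 79) -> rec(79, 28) -> rec(28, 23) -> rec(23, 5) -> rec(5, 3) -> rec(3, 2) -> rec(2, 1) -> rec(1, 0) -> 1

Answer: 1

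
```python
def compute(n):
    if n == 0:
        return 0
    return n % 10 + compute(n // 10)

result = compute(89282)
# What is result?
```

Sum of digits of 89282: 2 + 8 + 2 + 9 + 8 = 29

Answer: 29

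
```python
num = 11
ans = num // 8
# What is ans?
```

Trace:
`num = 11` → num = 11
`ans = num // 8` → ans = 1
So ans = 1

Answer: 1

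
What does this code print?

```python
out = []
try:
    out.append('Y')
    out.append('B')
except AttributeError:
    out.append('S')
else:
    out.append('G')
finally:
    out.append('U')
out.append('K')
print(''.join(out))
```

Execution trace: 'Y' (try body) → 'B' (try body, no exception) → 'G' (else) → 'U' (finally) → 'K' (after the try/except). Output: YBGUK

Answer: YBGUK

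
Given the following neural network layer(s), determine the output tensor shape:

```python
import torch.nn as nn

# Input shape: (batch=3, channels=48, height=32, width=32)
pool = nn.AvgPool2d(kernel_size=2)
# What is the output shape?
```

Input: (3, 48, 32, 32) -> Output: (3, 48, 16, 16)

Answer: (3, 48, 16, 16)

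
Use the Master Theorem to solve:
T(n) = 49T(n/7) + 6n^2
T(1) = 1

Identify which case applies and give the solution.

a=49, b=7, f(n)=6n^2. log_7(49) = 2. Since c=2 = 2, Case 2 applies: T(n) = Θ(n^log_b(a) · log n) = O(n^2 log n).

Answer: O(n^2 log n) - Case 2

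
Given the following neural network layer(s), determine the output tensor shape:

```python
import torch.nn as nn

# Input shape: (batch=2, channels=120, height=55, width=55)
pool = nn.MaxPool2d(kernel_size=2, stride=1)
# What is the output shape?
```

Input: (2, 120, 55, 55) -> Output: (2, 120, 54, 54)

Answer: (2, 120, 54, 54)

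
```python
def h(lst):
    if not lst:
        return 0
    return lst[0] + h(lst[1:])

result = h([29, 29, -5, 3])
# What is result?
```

29 + 29 + (-5) + 3 + 0 = 56

Answer: 56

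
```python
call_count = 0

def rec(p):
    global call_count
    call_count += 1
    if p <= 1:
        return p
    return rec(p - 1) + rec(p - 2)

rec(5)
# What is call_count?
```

Calls(p) = 1 + Calls(p-1) + Calls(p-2); Calls(0)=Calls(1)=1. For p=5 this gives 15.

Answer: 15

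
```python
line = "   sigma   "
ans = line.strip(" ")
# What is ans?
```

Trace:
`line = "   sigma   "` → line = '   sigma   '
`ans = line.strip(" ")` → ans = 'sigma'
So ans = 'sigma'

Answer: 'sigma'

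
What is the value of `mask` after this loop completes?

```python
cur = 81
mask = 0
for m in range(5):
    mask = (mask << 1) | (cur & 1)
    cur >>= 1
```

Reverse lowest 5 bits of 81
`mask` takes the values: 0 → 1 → 2 → 4 → 8 → 17

Answer: 17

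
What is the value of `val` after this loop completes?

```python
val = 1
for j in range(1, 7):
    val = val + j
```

Start at 1, add 1 through 6
`val` takes the values: 1 → 2 → 4 → 7 → 11 → 16 → 22

Answer: 22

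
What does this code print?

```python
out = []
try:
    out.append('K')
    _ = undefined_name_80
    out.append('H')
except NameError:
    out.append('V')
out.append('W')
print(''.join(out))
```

Execution trace: 'K' (try body) → 'V' (except NameError) → 'W' (after the try/except). Output: KVW

Answer: KVW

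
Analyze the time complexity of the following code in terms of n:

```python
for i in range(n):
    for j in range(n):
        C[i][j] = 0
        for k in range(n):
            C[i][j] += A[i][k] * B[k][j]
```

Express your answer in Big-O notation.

This is Naive matrix multiplication. Time complexity: O(n³).

Answer: O(n³)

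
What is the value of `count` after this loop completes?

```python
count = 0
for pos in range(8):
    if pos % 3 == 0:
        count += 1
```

Count numbers divisible by 3 in range(8)
`count` takes the values: 0 → 1 → 2 → 3

Answer: 3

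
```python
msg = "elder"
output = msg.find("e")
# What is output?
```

Trace:
`msg = "elder"` → msg = 'elder'
`output = msg.find("e")` → output = 0
So output = 0

Answer: 0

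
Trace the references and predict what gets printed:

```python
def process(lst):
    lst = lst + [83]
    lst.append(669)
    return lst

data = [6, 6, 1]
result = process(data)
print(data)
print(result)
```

Key concept: rebinding parameter vs mutation.
Step by step:
`data = [6, 6, 1]` → data = [6, 6, 1]
`result = process(data)` → result = [6, 6, 1, 83, 669]
`print(data)` → prints [6, 6, 1]
`print(result)` → prints [6, 6, 1, 83, 669]

Answer:
[6, 6, 1]
[6, 6, 1, 83, 669]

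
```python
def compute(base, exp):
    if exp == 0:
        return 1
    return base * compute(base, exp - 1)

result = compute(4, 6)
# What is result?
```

compute(4, 6) = 4 * 4 * 4 * 4 * 4 * 4 = 4096

Answer: 4096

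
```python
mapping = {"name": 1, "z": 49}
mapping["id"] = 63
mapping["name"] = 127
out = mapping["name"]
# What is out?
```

Trace:
`mapping = {"name": 1, "z": 49}` → mapping = {'name': 1, 'z': 49}
`mapping["id"] = 63` → mapping = {'name': 1, 'z': 49, 'id': 63}
`mapping["name"] = 127` → mapping = {'name': 127, 'z': 49, 'id': 63}
`out = mapping["name"]` → out = 127
So out = 127

Answer: 127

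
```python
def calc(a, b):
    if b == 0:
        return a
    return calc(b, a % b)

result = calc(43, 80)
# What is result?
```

calc(43, 80) -> calc(80, 43) -> calc(43, 37) -> calc(37, 6) -> calc(6, 1) -> calc(1, 0) -> 1

Answer: 1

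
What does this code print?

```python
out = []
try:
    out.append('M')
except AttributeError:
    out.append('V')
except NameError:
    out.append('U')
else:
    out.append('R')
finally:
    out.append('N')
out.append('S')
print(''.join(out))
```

Execution trace: 'M' (try body, no exception) → 'R' (else) → 'N' (finally) → 'S' (after the try/except). Output: MRNS

Answer: MRNS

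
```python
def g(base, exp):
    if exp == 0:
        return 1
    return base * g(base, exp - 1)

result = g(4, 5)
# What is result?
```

g(4, 5) = 4 * 4 * 4 * 4 * 4 = 1024

Answer: 1024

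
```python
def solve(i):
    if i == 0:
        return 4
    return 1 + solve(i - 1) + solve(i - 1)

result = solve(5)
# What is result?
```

solve(i) = 1 + 2·solve(i-1), solve(0)=4. Closed form: (4+1)·2^5 - 1 = 159.

Answer: 159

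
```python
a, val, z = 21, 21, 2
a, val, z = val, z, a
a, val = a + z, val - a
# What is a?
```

Trace:
`a, val, z = 21, 21, 2` → a = 21; val = 21; z = 2
`a, val, z = val, z, a` → a = 21; val = 2; z = 21
`a, val = a + z, val - a` → a = 42; val = -19
So a = 42

Answer: 42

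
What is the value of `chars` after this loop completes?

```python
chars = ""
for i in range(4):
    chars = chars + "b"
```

Repeat 'b' 4 times
`chars` takes the values: "" → "b" → "bb" → "bbb" → "bbbb"

Answer: "bbbb"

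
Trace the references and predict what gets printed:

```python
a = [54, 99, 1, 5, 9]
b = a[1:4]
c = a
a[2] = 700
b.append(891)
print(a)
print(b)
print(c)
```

Key concept: slice vs alias.
Step by step:
`a = [54, 99, 1, 5, 9]` → a = [54, 99, 1, 5, 9]
`b = a[1:4]` → b = [99, 1, 5]
`c = a` → c = [54, 99, 1, 5, 9] (same object as a)
`a[2] = 700` → a = [54, 99, 700, 5, 9] (same object as c); c = [54, 99, 700, 5, 9] (same object as a)
`b.append(891)` → b = [99, 1, 5, 891]
`print(a)` → prints [54, 99, 700, 5, 9]
`print(b)` → prints [99, 1, 5, 891]
`print(c)` → prints [54, 99, 700, 5, 9]

Answer:
[54, 99, 700, 5, 9]
[99, 1, 5, 891]
[54, 99, 700, 5, 9]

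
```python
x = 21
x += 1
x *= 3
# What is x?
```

Trace:
`x = 21` → x = 21
`x += 1` → x = 22
`x *= 3` → x = 66
So x = 66

Answer: 66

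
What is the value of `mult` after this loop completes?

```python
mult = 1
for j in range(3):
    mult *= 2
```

2^3 = 8
`mult` takes the values: 1 → 2 → 4 → 8

Answer: 8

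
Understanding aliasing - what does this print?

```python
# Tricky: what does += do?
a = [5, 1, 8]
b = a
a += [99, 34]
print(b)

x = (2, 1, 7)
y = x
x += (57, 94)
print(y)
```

Key concept: += behavior differs for mutable vs immutable.
Step by step:
`a = [5, 1, 8]` → a = [5, 1, 8]
`b = a` → b = [5, 1, 8] (same object as a)
`a += [99, 34]` → a = [5, 1, 8, 99, 34] (same object as b); b = [5, 1, 8, 99, 34] (same object as a)
`print(b)` → prints [5, 1, 8, 99, 34]
`x = (2, 1, 7)` → x = (2, 1, 7)
`y = x` → y = (2, 1, 7)
`x += (57, 94)` → x = (2, 1, 7, 57, 94)
`print(y)` → prints (2, 1, 7)

Answer:
[5, 1, 8, 99, 34]
(2, 1, 7)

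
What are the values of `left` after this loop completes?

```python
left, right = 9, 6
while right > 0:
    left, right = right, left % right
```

GCD of 9 and 6
`left` takes the values: 9 → 6 → 3

Answer: 3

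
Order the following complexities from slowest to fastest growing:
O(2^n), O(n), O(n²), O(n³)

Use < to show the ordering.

Ordered by growth rate: O(n) < O(n²) < O(n³) < O(2^n)

Answer: O(n) < O(n²) < O(n³) < O(2^n)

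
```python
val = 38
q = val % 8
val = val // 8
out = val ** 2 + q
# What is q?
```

Trace:
`val = 38` → val = 38
`q = val % 8` → q = 6
`val = val // 8` → val = 4
`out = val ** 2 + q` → out = 22
So q = 6

Answer: 6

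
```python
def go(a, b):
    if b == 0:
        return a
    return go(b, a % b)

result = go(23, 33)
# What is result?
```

go(23, 33) -> go(33, 23) -> go(23, 10) -> go(10, 3) -> go(3, 1) -> go(1, 0) -> 1

Answer: 1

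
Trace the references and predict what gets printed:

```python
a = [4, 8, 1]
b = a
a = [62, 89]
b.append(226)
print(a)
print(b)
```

Key concept: rebinding vs mutation: a is rebound to a new list, b still points at the original.
Step by step:
`a = [4, 8, 1]` → a = [4, 8, 1]
`b = a` → b = [4, 8, 1] (same object as a)
`a = [62, 89]` → a = [62, 89]
`b.append(226)` → b = [4, 8, 1, 226]
`print(a)` → prints [62, 89]
`print(b)` → prints [4, 8, 1, 226]

Answer:
[62, 89]
[4, 8, 1, 226]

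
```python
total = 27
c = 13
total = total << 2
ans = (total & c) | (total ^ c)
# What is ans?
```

Trace:
`total = 27` → total = 27
`c = 13` → c = 13
`total = total << 2` → total = 108
`ans = (total & c) | (total ^ c)` → ans = 109
So ans = 109

Answer: 109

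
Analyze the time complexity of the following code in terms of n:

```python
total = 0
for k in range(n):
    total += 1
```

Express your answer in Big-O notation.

Each loop level contributes: n. Multiplying the contributions gives O(n).

Answer: O(n)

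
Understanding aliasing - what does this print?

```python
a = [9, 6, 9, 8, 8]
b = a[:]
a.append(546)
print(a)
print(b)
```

Key concept: slice [:] creates copy.
Step by step:
`a = [9, 6, 9, 8, 8]` → a = [9, 6, 9, 8, 8]
`b = a[:]` → b = [9, 6, 9, 8, 8]
`a.append(546)` → a = [9, 6, 9, 8, 8, 546]
`print(a)` → prints [9, 6, 9, 8, 8, 546]
`print(b)` → prints [9, 6, 9, 8, 8]

Answer:
[9, 6, 9, 8, 8, 546]
[9, 6, 9, 8, 8]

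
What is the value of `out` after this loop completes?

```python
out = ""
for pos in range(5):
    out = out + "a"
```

Repeat 'a' 5 times
`out` takes the values: "" → "a" → "aa" → "aaa" → "aaaa" → "aaaaa"

Answer: "aaaaa"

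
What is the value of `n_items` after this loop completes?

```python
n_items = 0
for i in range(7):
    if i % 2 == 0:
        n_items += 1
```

Count numbers divisible by 2 in range(7)
`n_items` takes the values: 0 → 1 → 2 → 3 → 4

Answer: 4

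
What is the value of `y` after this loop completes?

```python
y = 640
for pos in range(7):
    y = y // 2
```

Halve 7 times: 640 // 2^7 = 5
`y` takes the values: 640 → 320 → 160 → 80 → 40 → 20 → 10 → 5

Answer: 5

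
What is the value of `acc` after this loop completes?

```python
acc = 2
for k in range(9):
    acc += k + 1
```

Start at 2, add 1 to 9 = 47
`acc` takes the values: 2 → 3 → 5 → 8 → 12 → 17 → 23 → 30 → 38 → 47

Answer: 47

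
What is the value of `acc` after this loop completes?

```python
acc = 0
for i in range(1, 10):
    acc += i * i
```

Sum of squares 1² to 9² = 285
`acc` takes the values: 0 → 1 → 5 → 14 → 30 → 55 → 91 → 140 → 204 → 285

Answer: 285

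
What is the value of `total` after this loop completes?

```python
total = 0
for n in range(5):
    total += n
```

Sum of 0 to 4 = 10
`total` takes the values: 0 → 1 → 3 → 6 → 10

Answer: 10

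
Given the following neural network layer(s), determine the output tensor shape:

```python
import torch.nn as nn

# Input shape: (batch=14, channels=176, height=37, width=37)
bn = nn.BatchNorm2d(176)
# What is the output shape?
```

Input: (14, 176, 37, 37) -> Output: (14, 176, 37, 37)

Answer: (14, 176, 37, 37)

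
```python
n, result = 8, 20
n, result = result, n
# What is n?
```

Trace:
`n, result = 8, 20` → n = 8; result = 20
`n, result = result, n` → n = 20; result = 8
So n = 20

Answer: 20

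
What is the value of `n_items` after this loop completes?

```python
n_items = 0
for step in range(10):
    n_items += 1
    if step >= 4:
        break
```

Loop breaks when step reaches 4, n_items is 5
`n_items` takes the values: 0 → 1 → 2 → 3 → 4 → 5

Answer: 5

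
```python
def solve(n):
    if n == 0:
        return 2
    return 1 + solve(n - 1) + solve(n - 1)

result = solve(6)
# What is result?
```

solve(n) = 1 + 2·solve(n-1), solve(0)=2. Closed form: (2+1)·2^6 - 1 = 191.

Answer: 191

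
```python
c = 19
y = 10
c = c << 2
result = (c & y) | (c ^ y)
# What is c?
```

Trace:
`c = 19` → c = 19
`y = 10` → y = 10
`c = c << 2` → c = 76
`result = (c & y) | (c ^ y)` → result = 78
So c = 76

Answer: 76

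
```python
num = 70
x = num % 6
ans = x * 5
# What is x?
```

Trace:
`num = 70` → num = 70
`x = num % 6` → x = 4
`ans = x * 5` → ans = 20
So x = 4

Answer: 4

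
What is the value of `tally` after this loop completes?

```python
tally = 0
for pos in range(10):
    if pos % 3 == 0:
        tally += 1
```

Count numbers divisible by 3 in range(10)
`tally` takes the values: 0 → 1 → 2 → 3 → 4

Answer: 4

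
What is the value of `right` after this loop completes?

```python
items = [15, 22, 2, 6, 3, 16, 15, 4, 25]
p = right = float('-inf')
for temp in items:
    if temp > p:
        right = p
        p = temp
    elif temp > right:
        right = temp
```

Second largest (with repeats) in [15, 22, 2, 6, 3, 16, 15, 4, 25]
`right` takes the values: -inf → 15 → 16 → 22

Answer: 22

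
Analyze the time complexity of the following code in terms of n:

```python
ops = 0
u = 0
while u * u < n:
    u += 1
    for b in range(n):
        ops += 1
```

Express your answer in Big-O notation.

Each loop level contributes: √n × n. Multiplying the contributions gives O(n√n).

Answer: O(n√n)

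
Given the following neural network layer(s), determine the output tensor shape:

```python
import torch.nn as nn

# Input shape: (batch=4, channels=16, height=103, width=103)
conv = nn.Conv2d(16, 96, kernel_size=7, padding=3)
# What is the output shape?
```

Input: (4, 16, 103, 103) -> Output: (4, 96, 103, 103)

Answer: (4, 96, 103, 103)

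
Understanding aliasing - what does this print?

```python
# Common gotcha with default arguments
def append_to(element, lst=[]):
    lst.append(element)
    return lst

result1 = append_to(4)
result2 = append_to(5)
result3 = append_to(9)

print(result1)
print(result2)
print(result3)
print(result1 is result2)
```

Key concept: mutable default argument gotcha.
Step by step:
`result1 = append_to(4)` → result1 = [4]
`result2 = append_to(5)` → result1 = [4, 5] (same object as result2); result2 = [4, 5] (same object as result1)
`result3 = append_to(9)` → result1 = [4, 5, 9] (same object as result2, result3); result2 = [4, 5, 9] (same object as result1, result3); result3 = [4, 5, 9] (same object as result1, result2)
`print(result1)` → prints [4, 5, 9]
`print(result2)` → prints [4, 5, 9]
`print(result3)` → prints [4, 5, 9]
`print(result1 is result2)` → prints True

Answer:
[4, 5, 9]
[4, 5, 9]
[4, 5, 9]
True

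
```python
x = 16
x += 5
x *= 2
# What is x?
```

Trace:
`x = 16` → x = 16
`x += 5` → x = 21
`x *= 2` → x = 42
So x = 42

Answer: 42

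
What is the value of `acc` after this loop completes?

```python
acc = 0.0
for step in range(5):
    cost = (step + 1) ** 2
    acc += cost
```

Sum of squared losses 1² + 2² + ... + 5²
`acc` takes the values: 0.0 → 1.0 → 5.0 → 14.0 → 30.0 → 55.0

Answer: 55.0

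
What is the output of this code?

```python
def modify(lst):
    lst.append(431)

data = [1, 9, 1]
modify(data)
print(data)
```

Key concept: function modifies passed list.
Step by step:
`data = [1, 9, 1]` → data = [1, 9, 1]
`modify(data)` → data = [1, 9, 1, 431]
`print(data)` → prints [1, 9, 1, 431]

Answer: [1, 9, 1, 431]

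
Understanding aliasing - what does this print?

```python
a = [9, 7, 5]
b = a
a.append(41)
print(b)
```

Key concept: basic list aliasing.
Step by step:
`a = [9, 7, 5]` → a = [9, 7, 5]
`b = a` → b = [9, 7, 5] (same object as a)
`a.append(41)` → a = [9, 7, 5, 41] (same object as b); b = [9, 7, 5, 41] (same object as a)
`print(b)` → prints [9, 7, 5, 41]

Answer: [9, 7, 5, 41]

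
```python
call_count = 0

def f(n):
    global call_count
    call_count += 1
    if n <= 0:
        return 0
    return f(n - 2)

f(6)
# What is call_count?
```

Linear recursion stepping by 2: 4 calls from n=6 down to ≤0.

Answer: 4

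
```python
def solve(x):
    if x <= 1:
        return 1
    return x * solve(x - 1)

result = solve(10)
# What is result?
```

solve(10) = 10 * 9 * 8 * 7 * 6 * 5 * 4 * 3 * 2 * 1 = 3628800

Answer: 3628800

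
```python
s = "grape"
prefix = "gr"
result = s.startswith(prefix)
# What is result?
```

Trace:
`s = "grape"` → s = 'grape'
`prefix = "gr"` → prefix = 'gr'
`result = s.startswith(prefix)` → result = True
So result = True

Answer: True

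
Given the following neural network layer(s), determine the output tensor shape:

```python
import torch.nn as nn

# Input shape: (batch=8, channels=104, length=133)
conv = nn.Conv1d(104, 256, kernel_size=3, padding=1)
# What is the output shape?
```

Input: (8, 104, 133) -> Output: (8, 256, 133)

Answer: (8, 256, 133)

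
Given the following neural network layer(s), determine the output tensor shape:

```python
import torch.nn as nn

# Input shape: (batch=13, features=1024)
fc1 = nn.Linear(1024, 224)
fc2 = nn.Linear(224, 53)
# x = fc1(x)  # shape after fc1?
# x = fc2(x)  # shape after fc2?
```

Input: (13, 1024) -> after fc1: (13, 224) -> Output: (13, 53)

Answer: (13, 53)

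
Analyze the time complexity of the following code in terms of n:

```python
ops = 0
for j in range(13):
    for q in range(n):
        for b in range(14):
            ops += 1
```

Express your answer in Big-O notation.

Each loop level contributes: 1 × n × 1. Multiplying the contributions gives O(n).

Answer: O(n)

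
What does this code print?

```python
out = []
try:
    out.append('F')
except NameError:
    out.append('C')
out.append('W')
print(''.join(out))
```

Execution trace: 'F' (try body, no exception) → 'W' (after the try/except). Output: FW

Answer: FW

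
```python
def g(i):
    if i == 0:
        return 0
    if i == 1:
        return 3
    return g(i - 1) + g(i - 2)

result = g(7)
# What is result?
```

Build up from base cases: g(0)=0, g(1)=3, g(2)=3, g(3)=6, g(4)=9, g(5)=15, g(6)=24, ..., g(7)=39

Answer: 39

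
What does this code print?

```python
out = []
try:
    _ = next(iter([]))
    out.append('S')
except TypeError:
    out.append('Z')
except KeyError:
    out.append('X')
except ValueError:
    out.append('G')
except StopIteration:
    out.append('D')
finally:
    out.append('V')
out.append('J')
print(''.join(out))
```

Execution trace: 'D' (except StopIteration) → 'V' (finally) → 'J' (after the try/except). Output: DVJ

Answer: DVJ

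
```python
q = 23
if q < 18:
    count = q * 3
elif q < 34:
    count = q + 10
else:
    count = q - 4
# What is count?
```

Trace:
`q = 23` → q = 23
`if q < 18: ...` → q < 18 is False, q < 34 is True → count = 33
So count = 33

Answer: 33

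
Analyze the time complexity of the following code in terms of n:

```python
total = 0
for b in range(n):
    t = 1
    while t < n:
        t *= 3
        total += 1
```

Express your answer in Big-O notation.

Each loop level contributes: n × log n. Multiplying the contributions gives O(n log n).

Answer: O(n log n)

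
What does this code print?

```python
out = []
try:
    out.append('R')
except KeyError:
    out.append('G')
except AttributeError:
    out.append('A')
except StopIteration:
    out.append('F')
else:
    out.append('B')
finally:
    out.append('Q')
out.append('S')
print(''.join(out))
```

Execution trace: 'R' (try body, no exception) → 'B' (else) → 'Q' (finally) → 'S' (after the try/except). Output: RBQS

Answer: RBQS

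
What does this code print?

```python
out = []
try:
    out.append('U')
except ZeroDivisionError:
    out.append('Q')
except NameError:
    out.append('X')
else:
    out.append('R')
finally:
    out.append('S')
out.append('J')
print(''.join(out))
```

Execution trace: 'U' (try body, no exception) → 'R' (else) → 'S' (finally) → 'J' (after the try/except). Output: URSJ

Answer: URSJ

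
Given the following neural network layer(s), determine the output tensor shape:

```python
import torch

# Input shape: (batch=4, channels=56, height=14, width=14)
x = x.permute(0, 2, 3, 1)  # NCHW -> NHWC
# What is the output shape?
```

Input: (4, 56, 14, 14) -> Output: (4, 14, 14, 56)

Answer: (4, 14, 14, 56)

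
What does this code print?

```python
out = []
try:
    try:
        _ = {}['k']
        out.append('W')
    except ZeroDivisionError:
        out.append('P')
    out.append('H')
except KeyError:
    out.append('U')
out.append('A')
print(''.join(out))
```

Execution trace: 'U' (except KeyError) → 'A' (after the try/except). Output: UA

Answer: UA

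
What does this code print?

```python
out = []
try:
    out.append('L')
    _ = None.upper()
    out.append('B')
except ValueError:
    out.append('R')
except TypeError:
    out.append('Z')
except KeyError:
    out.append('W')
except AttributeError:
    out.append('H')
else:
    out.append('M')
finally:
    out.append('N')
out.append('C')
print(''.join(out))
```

Execution trace: 'L' (try body) → 'H' (except AttributeError) → 'N' (finally) → 'C' (after the try/except). Output: LHNC

Answer: LHNC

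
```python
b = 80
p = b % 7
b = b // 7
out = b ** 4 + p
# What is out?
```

Trace:
`b = 80` → b = 80
`p = b % 7` → p = 3
`b = b // 7` → b = 11
`out = b ** 4 + p` → out = 14644
So out = 14644

Answer: 14644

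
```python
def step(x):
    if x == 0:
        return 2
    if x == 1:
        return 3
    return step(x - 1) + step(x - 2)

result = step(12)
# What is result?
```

Build up from base cases: step(0)=2, step(1)=3, step(2)=5, step(3)=8, step(4)=13, step(5)=21, step(6)=34, ..., step(12)=610

Answer: 610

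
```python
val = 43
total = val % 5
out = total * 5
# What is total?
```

Trace:
`val = 43` → val = 43
`total = val % 5` → total = 3
`out = total * 5` → out = 15
So total = 3

Answer: 3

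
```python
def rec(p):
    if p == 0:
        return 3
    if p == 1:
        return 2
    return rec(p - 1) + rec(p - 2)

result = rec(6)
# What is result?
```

Build up from base cases: rec(0)=3, rec(1)=2, rec(2)=5, rec(3)=7, rec(4)=12, rec(5)=19, rec(6)=31

Answer: 31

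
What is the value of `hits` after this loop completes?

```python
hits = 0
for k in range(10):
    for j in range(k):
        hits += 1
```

Triangle number: 0+1+2+...+9
`hits` takes the values: 0 → 1 → 2 → 3 → 4 → 5 → 6 → 7 → 8 → 9 → 10 → 11 → 12 → 13 → 14 → 15 → 16 → 17 → 18 → 19 → 20 → 21 → 22 → 23 → 24 → 25 → 26 → 27 → 28 → 29 → … → 41 → 42 → 43 → 44 → 45

Answer: 45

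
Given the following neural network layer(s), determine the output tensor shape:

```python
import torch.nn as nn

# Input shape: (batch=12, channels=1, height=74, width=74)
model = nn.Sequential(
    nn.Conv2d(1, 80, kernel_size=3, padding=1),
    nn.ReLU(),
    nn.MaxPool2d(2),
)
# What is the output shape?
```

Input: (12, 1, 74, 74) -> after Conv2d: (12, 80, 74, 74) -> after ReLU: (12, 80, 74, 74) -> Output: (12, 80, 37, 37)

Answer: (12, 80, 37, 37)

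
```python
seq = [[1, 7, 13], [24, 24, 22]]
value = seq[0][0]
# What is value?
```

Trace:
`seq = [[1, 7, 13], [24, 24, 22]]` → seq = [[1, 7, 13], [24, 24, 22]]
`value = seq[0][0]` → value = 1
So value = 1

Answer: 1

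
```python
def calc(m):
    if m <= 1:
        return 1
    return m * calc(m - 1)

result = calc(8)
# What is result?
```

calc(8) = 8 * 7 * 6 * 5 * 4 * 3 * 2 * 1 = 40320

Answer: 40320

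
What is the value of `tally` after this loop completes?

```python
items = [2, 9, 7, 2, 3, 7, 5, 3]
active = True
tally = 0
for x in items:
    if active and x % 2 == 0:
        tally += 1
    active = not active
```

Count even values at even positions
`tally` takes the values: 0 → 1

Answer: 1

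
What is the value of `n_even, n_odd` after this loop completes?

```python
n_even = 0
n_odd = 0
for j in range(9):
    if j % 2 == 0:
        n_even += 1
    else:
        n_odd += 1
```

Count evens and odds in range(9)
`n_even, n_odd` takes the values: (0, 0) → (1, 0) → (1, 1) → (2, 1) → (2, 2) → (3, 2) → (3, 3) → (4, 3) → (4, 4) → (5, 4)

Answer: 5, 4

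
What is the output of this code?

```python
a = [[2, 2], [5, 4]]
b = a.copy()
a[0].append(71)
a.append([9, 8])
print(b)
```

Key concept: shallow copy with nested lists.
Step by step:
`a = [[2, 2], [5, 4]]` → a = [[2, 2], [5, 4]]
`b = a.copy()` → b = [[2, 2], [5, 4]]
`a[0].append(71)` → a = [[2, 2, 71], [5, 4]]; b = [[2, 2, 71], [5, 4]]
`a.append([9, 8])` → a = [[2, 2, 71], [5, 4], [9, 8]]
`print(b)` → prints [[2, 2, 71], [5, 4]]

Answer: [[2, 2, 71], [5, 4]]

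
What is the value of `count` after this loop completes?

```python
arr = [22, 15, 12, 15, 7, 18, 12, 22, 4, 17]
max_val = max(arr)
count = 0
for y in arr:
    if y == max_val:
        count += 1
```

Count of max value 22 in [22, 15, 12, 15, 7, 18, 12, 22, 4, 17]
`count` takes the values: 0 → 1 → 2

Answer: 2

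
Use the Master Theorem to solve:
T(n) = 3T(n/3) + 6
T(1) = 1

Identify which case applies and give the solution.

a=3, b=3, f(n)=6. log_3(3) = 1. Since c=0 < 1, Case 1 applies: T(n) = Θ(n^log_b(a)) = O(n).

Answer: O(n) - Case 1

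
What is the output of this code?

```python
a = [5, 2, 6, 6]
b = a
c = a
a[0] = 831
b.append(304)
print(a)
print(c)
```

Key concept: multiple aliases.
Step by step:
`a = [5, 2, 6, 6]` → a = [5, 2, 6, 6]
`b = a` → b = [5, 2, 6, 6] (same object as a)
`c = a` → c = [5, 2, 6, 6] (same object as a, b)
`a[0] = 831` → a = [831, 2, 6, 6] (same object as b, c); b = [831, 2, 6, 6] (same object as a, c); c = [831, 2, 6, 6] (same object as a, b)
`b.append(304)` → a = [831, 2, 6, 6, 304] (same object as b, c); b = [831, 2, 6, 6, 304] (same object as a, c); c = [831, 2, 6, 6, 304] (same object as a, b)
`print(a)` → prints [831, 2, 6, 6, 304]
`print(c)` → prints [831, 2, 6, 6, 304]

Answer:
[831, 2, 6, 6, 304]
[831, 2, 6, 6, 304]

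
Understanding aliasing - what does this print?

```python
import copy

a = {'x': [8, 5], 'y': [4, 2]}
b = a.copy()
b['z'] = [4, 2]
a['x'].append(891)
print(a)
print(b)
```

Key concept: shallow copy of dict with mutable values.
Step by step:
`a = {'x': [8, 5], 'y': [4, 2]}` → a = {'x': [8, 5], 'y': [4, 2]}
`b = a.copy()` → b = {'x': [8, 5], 'y': [4, 2]}
`b['z'] = [4, 2]` → b = {'x': [8, 5], 'y': [4, 2], 'z': [4, 2]}
`a['x'].append(891)` → a = {'x': [8, 5, 891], 'y': [4, 2]}; b = {'x': [8, 5, 891], 'y': [4, 2], 'z': [4, 2]}
`print(a)` → prints {'x': [8, 5, 891], 'y': [4, 2]}
`print(b)` → prints {'x': [8, 5, 891], 'y': [4, 2], 'z': [4, 2]}

Answer:
{'x': [8, 5, 891], 'y': [4, 2]}
{'x': [8, 5, 891], 'y': [4, 2], 'z': [4, 2]}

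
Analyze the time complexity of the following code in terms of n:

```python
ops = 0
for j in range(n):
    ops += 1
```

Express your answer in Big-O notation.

Each loop level contributes: n. Multiplying the contributions gives O(n).

Answer: O(n)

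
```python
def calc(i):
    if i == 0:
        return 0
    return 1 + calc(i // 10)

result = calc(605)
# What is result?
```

Count of digits of 605: 3

Answer: 3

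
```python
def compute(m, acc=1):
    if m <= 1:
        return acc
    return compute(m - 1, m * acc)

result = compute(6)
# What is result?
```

Accumulator trace (n, acc): (6, 1) -> (5, 6) -> (4, 30) -> (3, 120) -> (2, 360) -> (1, 720) -> return 720

Answer: 720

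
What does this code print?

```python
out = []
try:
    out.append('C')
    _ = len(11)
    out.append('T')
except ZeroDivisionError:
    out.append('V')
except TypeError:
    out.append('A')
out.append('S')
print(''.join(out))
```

Execution trace: 'C' (try body) → 'A' (except TypeError) → 'S' (after the try/except). Output: CAS

Answer: CAS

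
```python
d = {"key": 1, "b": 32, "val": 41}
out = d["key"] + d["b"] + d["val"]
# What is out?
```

Trace:
`d = {"key": 1, "b": 32, "val": 41}` → d = {'key': 1, 'b': 32, 'val': 41}
`out = d["key"] + d["b"] + d["val"]` → out = 74
So out = 74

Answer: 74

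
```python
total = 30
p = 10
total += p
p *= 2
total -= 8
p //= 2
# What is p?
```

Trace:
`total = 30` → total = 30
`p = 10` → p = 10
`total += p` → total = 40
`p *= 2` → p = 20
`total -= 8` → total = 32
`p //= 2` → p = 10
So p = 10

Answer: 10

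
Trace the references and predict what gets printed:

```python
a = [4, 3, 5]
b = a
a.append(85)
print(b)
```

Key concept: basic list aliasing.
Step by step:
`a = [4, 3, 5]` → a = [4, 3, 5]
`b = a` → b = [4, 3, 5] (same object as a)
`a.append(85)` → a = [4, 3, 5, 85] (same object as b); b = [4, 3, 5, 85] (same object as a)
`print(b)` → prints [4, 3, 5, 85]

Answer: [4, 3, 5, 85]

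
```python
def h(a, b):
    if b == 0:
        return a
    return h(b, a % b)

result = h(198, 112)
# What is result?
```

h(198, 112) -> h(112, 86) -> h(86, 26) -> h(26, 8) -> h(8, 2) -> h(2, 0) -> 2

Answer: 2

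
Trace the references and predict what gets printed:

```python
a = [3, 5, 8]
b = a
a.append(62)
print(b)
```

Key concept: basic list aliasing.
Step by step:
`a = [3, 5, 8]` → a = [3, 5, 8]
`b = a` → b = [3, 5, 8] (same object as a)
`a.append(62)` → a = [3, 5, 8, 62] (same object as b); b = [3, 5, 8, 62] (same object as a)
`print(b)` → prints [3, 5, 8, 62]

Answer: [3, 5, 8, 62]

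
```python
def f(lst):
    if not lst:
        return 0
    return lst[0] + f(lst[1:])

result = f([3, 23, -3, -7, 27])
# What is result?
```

3 + 23 + (-3) + (-7) + 27 + 0 = 43

Answer: 43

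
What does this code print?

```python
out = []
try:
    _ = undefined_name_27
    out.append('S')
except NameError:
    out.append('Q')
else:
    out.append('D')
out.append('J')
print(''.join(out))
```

Execution trace: 'Q' (except NameError) → 'J' (after the try/except). Output: QJ

Answer: QJ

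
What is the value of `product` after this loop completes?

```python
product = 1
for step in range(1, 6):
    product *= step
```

5! = 120
`product` takes the values: 1 → 2 → 6 → 24 → 120

Answer: 120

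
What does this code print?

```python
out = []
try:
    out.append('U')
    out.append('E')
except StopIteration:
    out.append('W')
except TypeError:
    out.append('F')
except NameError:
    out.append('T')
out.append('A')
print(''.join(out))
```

Execution trace: 'U' (try body) → 'E' (try body, no exception) → 'A' (after the try/except). Output: UEA

Answer: UEA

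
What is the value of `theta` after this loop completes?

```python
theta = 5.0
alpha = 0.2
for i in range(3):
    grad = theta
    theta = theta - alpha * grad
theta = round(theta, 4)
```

Gradient descent: w = 5.0 * (1 - 0.2)^3
`theta` takes the values: 5.0 → 4.0 → 3.2 → 2.56

Answer: 2.56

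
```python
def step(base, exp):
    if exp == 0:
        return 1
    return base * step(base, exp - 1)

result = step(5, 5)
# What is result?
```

step(5, 5) = 5 * 5 * 5 * 5 * 5 = 3125

Answer: 3125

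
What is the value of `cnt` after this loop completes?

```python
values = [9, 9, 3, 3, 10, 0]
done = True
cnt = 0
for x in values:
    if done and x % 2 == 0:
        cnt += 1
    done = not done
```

Count even values at even positions
`cnt` takes the values: 0 → 1

Answer: 1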